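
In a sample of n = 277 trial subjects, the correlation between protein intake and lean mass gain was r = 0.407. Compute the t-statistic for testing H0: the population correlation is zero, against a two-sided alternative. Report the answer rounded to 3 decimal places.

1 − r² = 1 − 0.165649 = 0.834351;  √(1−r²) = 0.913428
√(n−2) = √275 = 16.583124
t = r·√(n−2)/√(1−r²) = 0.407 · 16.583124 / 0.913428 = 7.389

7.389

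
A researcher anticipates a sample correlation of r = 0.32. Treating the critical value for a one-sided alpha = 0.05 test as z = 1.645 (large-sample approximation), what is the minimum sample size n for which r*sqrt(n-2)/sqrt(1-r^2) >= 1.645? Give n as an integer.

26

r√(n−2)/√(1−r²) ≥ 1.645  ⇔  n−2 ≥ (1.645)²·(1−r²)/r²
(1−r²)/r² = (1−0.1024)/0.1024 = 8.7656
n ≥ 2 + 2.706025·8.7656 = 2 + 23.7199 = 25.7199
⌈25.7199⌉ = 26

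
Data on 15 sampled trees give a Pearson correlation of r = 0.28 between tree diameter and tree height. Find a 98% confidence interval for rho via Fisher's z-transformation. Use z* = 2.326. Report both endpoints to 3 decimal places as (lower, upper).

Fisher z: z_r = atanh(r) = ½·ln((1+0.28)/(1−0.28)) = 0.287682
SE(z) = 1/√(n−3) = 1/√12 = 0.288675
98% ⇒ z* = 2.326; margin = 2.326·0.288675 = 0.671458
CI on z-scale: (-0.383776, 0.959140)
Back-transform: tanh(-0.383776) = -0.365982, tanh(0.959140) = 0.743893

(-0.366, 0.744)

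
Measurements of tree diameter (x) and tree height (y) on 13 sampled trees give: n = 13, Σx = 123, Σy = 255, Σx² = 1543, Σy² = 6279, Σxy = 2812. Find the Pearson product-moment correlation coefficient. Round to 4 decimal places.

0.5738

S_xy = nΣxy − ΣxΣy = 13·2812 − 123·255 = 36556 − 31365 = 5191
S_xx = nΣx² − (Σx)² = 13·1543 − 123² = 20059 − 15129 = 4930
S_yy = nΣy² − (Σy)² = 13·6279 − 255² = 81627 − 65025 = 16602
r = S_xy / √(S_xx·S_yy) = 5191 / √(4930·16602) = 5191 / √81847860 = 5191 / 9046.9807 = 0.5738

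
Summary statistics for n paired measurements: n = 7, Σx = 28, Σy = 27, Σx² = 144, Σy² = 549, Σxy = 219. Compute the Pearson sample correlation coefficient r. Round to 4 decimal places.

Numerator: nΣxy − (Σx)(Σy) = 7·219 − (28)(27) = 777
Denominator: √[(nΣx²−(Σx)²)(nΣy²−(Σy)²)]
  nΣx²−(Σx)² = 7·144 − 784 = 224;  nΣy²−(Σy)² = 7·549 − 729 = 3114
  √(224·3114) = √697536 = 835.1862
r = 777 / 835.1862 = 0.9303

0.9303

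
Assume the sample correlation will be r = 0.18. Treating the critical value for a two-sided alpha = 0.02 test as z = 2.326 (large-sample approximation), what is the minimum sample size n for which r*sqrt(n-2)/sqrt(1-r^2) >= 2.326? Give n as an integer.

164

Need r·√(n−2)/√(1−r²) ≥ 2.326
√(n−2) ≥ 2.326·√(1−0.0324) / 0.18 = 2.326·0.983667 / 0.18 = 12.7112
n−2 ≥ 161.5746  ⇒  n ≥ 163.5746
Smallest integer n = 164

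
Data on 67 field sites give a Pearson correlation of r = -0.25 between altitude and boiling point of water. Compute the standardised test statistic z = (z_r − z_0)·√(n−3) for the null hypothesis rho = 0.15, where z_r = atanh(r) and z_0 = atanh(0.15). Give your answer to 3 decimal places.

Fisher z: atanh(-0.25) = -0.255413, atanh(0.15) = 0.151140
z = (z_r − z_0)·√(n−3) = (-0.255413 − 0.151140)·√64 = -0.406553 · 8.000000 = -3.252

-3.252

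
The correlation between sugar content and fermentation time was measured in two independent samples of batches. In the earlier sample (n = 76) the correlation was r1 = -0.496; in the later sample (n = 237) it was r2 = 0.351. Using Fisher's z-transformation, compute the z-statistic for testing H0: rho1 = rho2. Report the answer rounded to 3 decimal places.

z1 = atanh(-0.496) = -0.543987,  z2 = atanh(0.351) = 0.366584
SE = √(1/(n1−3) + 1/(n2−3)) = √(1/73 + 1/234) = √(0.0136986 + 0.0042735) = √0.0179721 = 0.134060
z = (z1 − z2)/SE = (-0.543987 − 0.366584) / 0.134060 = -0.910571 / 0.134060 = -6.792

-6.792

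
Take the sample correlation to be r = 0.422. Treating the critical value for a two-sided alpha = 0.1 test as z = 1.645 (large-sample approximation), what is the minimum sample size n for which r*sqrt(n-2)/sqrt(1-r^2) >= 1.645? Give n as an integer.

15

r√(n−2)/√(1−r²) ≥ 1.645  ⇔  n−2 ≥ (1.645)²·(1−r²)/r²
(1−r²)/r² = (1−0.178084)/0.178084 = 4.6153
n ≥ 2 + 2.706025·4.6153 = 2 + 12.4891 = 14.4891
⌈14.4891⌉ = 15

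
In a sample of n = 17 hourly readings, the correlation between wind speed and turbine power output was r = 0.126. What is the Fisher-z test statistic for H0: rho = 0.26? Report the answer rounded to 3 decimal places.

-0.522

Fisher z: atanh(0.126) = 0.126673, atanh(0.26) = 0.266108
z = (z_r − z_0)·√(n−3) = (0.126673 − 0.266108)·√14 = -0.139435 · 3.741657 = -0.522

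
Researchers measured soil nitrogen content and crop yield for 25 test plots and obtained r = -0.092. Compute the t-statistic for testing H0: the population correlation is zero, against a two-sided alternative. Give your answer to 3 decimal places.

t = r·√(n−2) / √(1−r²) with r = -0.092, n = 25
  = -0.092·√23 / √(1 − 0.008464)
  = -0.092·4.795832 / 0.995759
  = -0.441217 / 0.995759 = -0.443

-0.443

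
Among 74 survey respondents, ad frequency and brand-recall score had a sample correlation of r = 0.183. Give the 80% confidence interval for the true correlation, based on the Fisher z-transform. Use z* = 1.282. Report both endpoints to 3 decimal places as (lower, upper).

z_r = atanh(0.183) = 0.185085;  SE = 1/√(n−3) = 1/√71 = 0.118678
z-limits: 0.185085 ± 1.282·0.118678 = 0.185085 ± 0.152145 = [0.032940, 0.337230]
ρ-limits: (tanh 0.032940, tanh 0.337230) = (0.033, 0.325)

(0.033, 0.325)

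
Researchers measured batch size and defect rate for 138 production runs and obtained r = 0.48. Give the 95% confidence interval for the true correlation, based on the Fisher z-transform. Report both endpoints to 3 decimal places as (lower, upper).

(0.340, 0.599)

z_r = atanh(0.48) = 0.522984;  SE = 1/√(n−3) = 1/√135 = 0.086066
z-limits: 0.522984 ± 1.960·0.086066 = 0.522984 ± 0.168689 = [0.354295, 0.691673]
ρ-limits: (tanh 0.354295, tanh 0.691673) = (0.340, 0.599)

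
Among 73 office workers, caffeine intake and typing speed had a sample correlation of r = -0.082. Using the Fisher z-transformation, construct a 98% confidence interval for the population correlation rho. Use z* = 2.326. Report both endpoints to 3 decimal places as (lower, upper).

Fisher z: z_r = atanh(r) = ½·ln((1+(-0.082))/(1−(-0.082))) = -0.082185
SE(z) = 1/√(n−3) = 1/√70 = 0.119523
98% ⇒ z* = 2.326; margin = 2.326·0.119523 = 0.278010
CI on z-scale: (-0.360195, 0.195825)
Back-transform: tanh(-0.360195) = -0.345386, tanh(0.195825) = 0.193360

(-0.345, 0.193)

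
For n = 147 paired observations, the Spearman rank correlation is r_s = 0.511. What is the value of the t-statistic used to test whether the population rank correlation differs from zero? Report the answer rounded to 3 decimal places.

t = r_s·√(n−2) / √(1−r_s²) with r_s = 0.511, n = 147
  = 0.511·√145 / √(1 − 0.261121)
  = 0.511·12.041595 / 0.859581
  = 6.153255 / 0.859581 = 7.158

7.158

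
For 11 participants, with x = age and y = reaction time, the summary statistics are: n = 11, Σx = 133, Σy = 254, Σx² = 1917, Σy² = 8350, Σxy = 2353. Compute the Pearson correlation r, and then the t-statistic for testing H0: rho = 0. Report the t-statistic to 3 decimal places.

S_xy = nΣxy − ΣxΣy = 11·2353 − 133·254 = 25883 − 33782 = -7899
S_xx = nΣx² − (Σx)² = 11·1917 − 133² = 21087 − 17689 = 3398
S_yy = nΣy² − (Σy)² = 11·8350 − 254² = 91850 − 64516 = 27334
r = S_xy / √(S_xx·S_yy) = -7899 / √(3398·27334) = -7899 / √92880932 = -7899 / 9637.4754 = -0.8196
t = r·√(n−2)/√(1−r²) = -0.8196·√9 / √(1−0.671744) = -2.458800 / 0.572936 = -4.292

-4.292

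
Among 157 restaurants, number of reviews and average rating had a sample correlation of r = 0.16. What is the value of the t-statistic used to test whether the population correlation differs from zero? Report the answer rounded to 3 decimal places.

t = r·√(n−2) / √(1−r²) with r = 0.16, n = 157
  = 0.16·√155 / √(1 − 0.0256)
  = 0.16·12.449900 / 0.987117
  = 1.991984 / 0.987117 = 2.018

2.018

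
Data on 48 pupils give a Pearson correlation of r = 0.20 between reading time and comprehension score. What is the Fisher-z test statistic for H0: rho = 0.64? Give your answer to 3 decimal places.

z_r = atanh(0.20) = 0.202733,  z_0 = atanh(0.64) = 0.758174
SE = 1/√(n−3) = 1/√45 = 0.149071
z = (z_r − z_0)/SE = (0.202733 − 0.758174) / 0.149071 = -0.555441 / 0.149071 = -3.726

-3.726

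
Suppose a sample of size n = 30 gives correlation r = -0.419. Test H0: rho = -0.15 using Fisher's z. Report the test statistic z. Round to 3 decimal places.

-1.535

Fisher z: atanh(-0.419) = -0.446478, atanh(-0.15) = -0.151140
z = (z_r − z_0)·√(n−3) = (-0.446478 − (-0.151140))·√27 = -0.295338 · 5.196152 = -1.535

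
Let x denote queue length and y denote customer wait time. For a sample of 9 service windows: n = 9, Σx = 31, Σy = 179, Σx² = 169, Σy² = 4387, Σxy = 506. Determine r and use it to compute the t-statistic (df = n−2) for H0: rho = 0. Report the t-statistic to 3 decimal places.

-1.477

Numerator: nΣxy − (Σx)(Σy) = 9·506 − (31)(179) = -995
Denominator: √[(nΣx²−(Σx)²)(nΣy²−(Σy)²)]
  nΣx²−(Σx)² = 9·169 − 961 = 560;  nΣy²−(Σy)² = 9·4387 − 32041 = 7442
  √(560·7442) = √4167520 = 2041.4505
r = -995 / 2041.4505 = -0.4874
t = r·√(n−2)/√(1−r²) = -0.4874·√7 / √(1−0.237559) = -1.289539 / 0.873179 = -1.477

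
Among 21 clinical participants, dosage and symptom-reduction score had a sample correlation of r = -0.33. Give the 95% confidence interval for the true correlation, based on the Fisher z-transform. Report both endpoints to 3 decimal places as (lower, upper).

(-0.667, 0.119)

z_r = atanh(-0.33) = -0.342828;  SE = 1/√(n−3) = 1/√18 = 0.235702
z-limits: -0.342828 ± 1.960·0.235702 = -0.342828 ± 0.461976 = [-0.804804, 0.119148]
ρ-limits: (tanh -0.804804, tanh 0.119148) = (-0.667, 0.119)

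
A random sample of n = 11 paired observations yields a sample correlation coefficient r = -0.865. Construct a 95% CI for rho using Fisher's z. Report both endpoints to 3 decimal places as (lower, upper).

(-0.964, -0.551)

Fisher z: z_r = atanh(r) = ½·ln((1+(-0.865))/(1−(-0.865))) = -1.312871
SE(z) = 1/√(n−3) = 1/√8 = 0.353553
95% ⇒ z* = 1.960; margin = 1.960·0.353553 = 0.692964
CI on z-scale: (-2.005835, -0.619907)
Back-transform: tanh(-2.005835) = -0.964438, tanh(-0.619907) = -0.551063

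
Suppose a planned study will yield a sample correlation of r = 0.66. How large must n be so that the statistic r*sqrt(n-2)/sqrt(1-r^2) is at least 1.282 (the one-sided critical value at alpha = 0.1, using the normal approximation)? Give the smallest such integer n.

5

Need r·√(n−2)/√(1−r²) ≥ 1.282
√(n−2) ≥ 1.282·√(1−0.4356) / 0.66 = 1.282·0.751266 / 0.66 = 1.4593
n−2 ≥ 2.1296  ⇒  n ≥ 4.1296
Smallest integer n = 5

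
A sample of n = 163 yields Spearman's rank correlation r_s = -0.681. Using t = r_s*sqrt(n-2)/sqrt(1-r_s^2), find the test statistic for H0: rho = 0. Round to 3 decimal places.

t = r_s·√(n−2) / √(1−r_s²) with r_s = -0.681, n = 163
  = -0.681·√161 / √(1 − 0.463761)
  = -0.681·12.688578 / 0.732283
  = -8.640922 / 0.732283 = -11.800

-11.800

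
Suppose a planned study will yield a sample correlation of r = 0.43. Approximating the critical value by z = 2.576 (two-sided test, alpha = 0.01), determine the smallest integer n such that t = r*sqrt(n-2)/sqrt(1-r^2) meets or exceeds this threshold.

32

Need r·√(n−2)/√(1−r²) ≥ 2.576
√(n−2) ≥ 2.576·√(1−0.1849) / 0.43 = 2.576·0.902829 / 0.43 = 5.4086
n−2 ≥ 29.2530  ⇒  n ≥ 31.2530
Smallest integer n = 32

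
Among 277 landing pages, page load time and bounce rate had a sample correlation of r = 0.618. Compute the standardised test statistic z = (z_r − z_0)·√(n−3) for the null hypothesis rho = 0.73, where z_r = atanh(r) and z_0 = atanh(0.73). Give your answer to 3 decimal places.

Fisher z: atanh(0.618) = 0.721763, atanh(0.73) = 0.928727
z = (z_r − z_0)·√(n−3) = (0.721763 − 0.928727)·√274 = -0.206964 · 16.552945 = -3.426

-3.426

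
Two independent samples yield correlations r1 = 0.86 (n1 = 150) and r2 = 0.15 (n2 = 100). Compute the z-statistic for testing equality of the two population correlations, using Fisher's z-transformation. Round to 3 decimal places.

Fisher z-transforms: z1 = atanh(0.86) = 1.293345, z2 = atanh(0.15) = 0.151140; difference d = 1.142205
Var(d) = 1/147 + 1/97 = 0.0068027 + 0.0103093 = 0.0171120
z = d/√Var(d) = 1.142205 / √0.0171120 = 1.142205 / 0.130813 = 8.732

8.732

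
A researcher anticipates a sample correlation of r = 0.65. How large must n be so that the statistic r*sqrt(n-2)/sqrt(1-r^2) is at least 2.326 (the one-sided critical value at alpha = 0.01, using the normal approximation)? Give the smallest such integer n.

Need r·√(n−2)/√(1−r²) ≥ 2.326
√(n−2) ≥ 2.326·√(1−0.4225) / 0.65 = 2.326·0.759934 / 0.65 = 2.7194
n−2 ≥ 7.3951  ⇒  n ≥ 9.3951
Smallest integer n = 10

10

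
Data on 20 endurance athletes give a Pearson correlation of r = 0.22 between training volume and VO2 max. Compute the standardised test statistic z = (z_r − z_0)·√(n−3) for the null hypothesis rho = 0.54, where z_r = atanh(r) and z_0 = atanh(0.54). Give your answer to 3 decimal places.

-1.569

Fisher z: atanh(0.22) = 0.223656, atanh(0.54) = 0.604156
z = (z_r − z_0)·√(n−3) = (0.223656 − 0.604156)·√17 = -0.380500 · 4.123106 = -1.569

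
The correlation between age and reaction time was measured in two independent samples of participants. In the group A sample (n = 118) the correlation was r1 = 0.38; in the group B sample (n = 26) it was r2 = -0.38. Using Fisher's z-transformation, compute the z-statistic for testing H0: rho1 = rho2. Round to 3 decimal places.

Fisher z-transforms: z1 = atanh(0.38) = 0.400060, z2 = atanh(-0.38) = -0.400060; difference d = 0.800120
Var(d) = 1/115 + 1/23 = 0.0086957 + 0.0434783 = 0.0521740
z = d/√Var(d) = 0.800120 / √0.0521740 = 0.800120 / 0.228416 = 3.503

3.503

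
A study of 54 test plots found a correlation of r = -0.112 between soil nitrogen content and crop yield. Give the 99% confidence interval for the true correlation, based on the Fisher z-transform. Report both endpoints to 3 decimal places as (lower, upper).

Fisher z: z_r = atanh(r) = ½·ln((1+(-0.112))/(1−(-0.112))) = -0.112472
SE(z) = 1/√(n−3) = 1/√51 = 0.140028
99% ⇒ z* = 2.576; margin = 2.576·0.140028 = 0.360712
CI on z-scale: (-0.473184, 0.248240)
Back-transform: tanh(-0.473184) = -0.440768, tanh(0.248240) = 0.243264

(-0.441, 0.243)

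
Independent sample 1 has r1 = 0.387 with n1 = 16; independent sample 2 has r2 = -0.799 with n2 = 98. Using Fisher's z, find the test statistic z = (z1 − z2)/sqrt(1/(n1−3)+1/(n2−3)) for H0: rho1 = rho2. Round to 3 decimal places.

z1 = atanh(0.387) = 0.408267,  z2 = atanh(-0.799) = -1.095841
SE = √(1/(n1−3) + 1/(n2−3)) = √(1/13 + 1/95) = √(0.0769231 + 0.0105263) = √0.0874494 = 0.295718
z = (z1 − z2)/SE = (0.408267 − (-1.095841)) / 0.295718 = 1.504108 / 0.295718 = 5.086

5.086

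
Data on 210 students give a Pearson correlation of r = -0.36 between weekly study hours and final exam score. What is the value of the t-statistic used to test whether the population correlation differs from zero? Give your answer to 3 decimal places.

1 − r² = 1 − 0.1296 = 0.8704;  √(1−r²) = 0.932952
√(n−2) = √208 = 14.422205
t = r·√(n−2)/√(1−r²) = -0.36 · 14.422205 / 0.932952 = -5.565

-5.565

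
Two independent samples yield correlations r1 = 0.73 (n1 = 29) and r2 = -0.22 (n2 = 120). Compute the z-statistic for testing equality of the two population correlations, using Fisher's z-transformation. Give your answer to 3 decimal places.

Fisher z-transforms: z1 = atanh(0.73) = 0.928727, z2 = atanh(-0.22) = -0.223656; difference d = 1.152383
Var(d) = 1/26 + 1/117 = 0.0384615 + 0.0085470 = 0.0470085
z = d/√Var(d) = 1.152383 / √0.0470085 = 1.152383 / 0.216814 = 5.315

5.315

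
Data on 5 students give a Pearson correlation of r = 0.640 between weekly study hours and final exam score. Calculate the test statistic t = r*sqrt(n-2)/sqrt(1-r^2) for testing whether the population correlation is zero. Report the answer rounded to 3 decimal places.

1.443

t = r·√(n−2) / √(1−r²) with r = 0.640, n = 5
  = 0.640·√3 / √(1 − 0.409600)
  = 0.640·1.732051 / 0.768375
  = 1.108513 / 0.768375 = 1.443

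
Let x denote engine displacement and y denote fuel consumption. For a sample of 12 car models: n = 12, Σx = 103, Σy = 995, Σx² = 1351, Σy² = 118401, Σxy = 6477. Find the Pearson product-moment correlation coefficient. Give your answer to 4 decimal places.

-0.5040

S_xy = nΣxy − ΣxΣy = 12·6477 − 103·995 = 77724 − 102485 = -24761
S_xx = nΣx² − (Σx)² = 12·1351 − 103² = 16212 − 10609 = 5603
S_yy = nΣy² − (Σy)² = 12·118401 − 995² = 1420812 − 990025 = 430787
r = S_xy / √(S_xx·S_yy) = -24761 / √(5603·430787) = -24761 / √2413699561 = -24761 / 49129.4165 = -0.5040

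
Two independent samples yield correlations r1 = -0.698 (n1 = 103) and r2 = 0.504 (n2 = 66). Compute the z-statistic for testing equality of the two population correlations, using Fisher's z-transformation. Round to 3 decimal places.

z1 = atanh(-0.698) = -0.863390,  z2 = atanh(0.504) = 0.554654
SE = √(1/(n1−3) + 1/(n2−3)) = √(1/100 + 1/63) = √(0.0100000 + 0.0158730) = √0.0258730 = 0.160851
z = (z1 − z2)/SE = (-0.863390 − 0.554654) / 0.160851 = -1.418044 / 0.160851 = -8.816

-8.816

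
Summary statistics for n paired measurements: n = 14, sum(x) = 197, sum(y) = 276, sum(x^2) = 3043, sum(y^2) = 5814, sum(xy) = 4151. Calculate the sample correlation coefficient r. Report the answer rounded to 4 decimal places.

0.8410

Numerator: nΣxy − (Σx)(Σy) = 14·4151 − (197)(276) = 3742
Denominator: √[(nΣx²−(Σx)²)(nΣy²−(Σy)²)]
  nΣx²−(Σx)² = 14·3043 − 38809 = 3793;  nΣy²−(Σy)² = 14·5814 − 76176 = 5220
  √(3793·5220) = √19799460 = 4449.6584
r = 3742 / 4449.6584 = 0.8410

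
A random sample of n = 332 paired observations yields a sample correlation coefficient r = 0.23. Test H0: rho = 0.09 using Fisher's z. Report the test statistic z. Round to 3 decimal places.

2.611

Fisher z: atanh(0.23) = 0.234189, atanh(0.09) = 0.090244
z = (z_r − z_0)·√(n−3) = (0.234189 − 0.090244)·√329 = 0.143945 · 18.138357 = 2.611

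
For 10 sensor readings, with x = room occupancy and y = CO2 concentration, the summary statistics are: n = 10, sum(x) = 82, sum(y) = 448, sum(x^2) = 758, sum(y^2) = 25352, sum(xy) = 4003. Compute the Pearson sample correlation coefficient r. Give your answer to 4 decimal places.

S_xy = nΣxy − ΣxΣy = 10·4003 − 82·448 = 40030 − 36736 = 3294
S_xx = nΣx² − (Σx)² = 10·758 − 82² = 7580 − 6724 = 856
S_yy = nΣy² − (Σy)² = 10·25352 − 448² = 253520 − 200704 = 52816
r = S_xy / √(S_xx·S_yy) = 3294 / √(856·52816) = 3294 / √45210496 = 3294 / 6723.8751 = 0.4899

0.4899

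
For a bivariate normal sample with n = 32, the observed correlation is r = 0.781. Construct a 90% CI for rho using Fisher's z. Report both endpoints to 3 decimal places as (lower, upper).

(0.631, 0.875)

Fisher z: z_r = atanh(r) = ½·ln((1+0.781)/(1−0.781)) = 1.047929
SE(z) = 1/√(n−3) = 1/√29 = 0.185695
90% ⇒ z* = 1.645; margin = 1.645·0.185695 = 0.305468
CI on z-scale: (0.742461, 1.353397)
Back-transform: tanh(0.742461) = 0.630630, tanh(1.353397) = 0.874853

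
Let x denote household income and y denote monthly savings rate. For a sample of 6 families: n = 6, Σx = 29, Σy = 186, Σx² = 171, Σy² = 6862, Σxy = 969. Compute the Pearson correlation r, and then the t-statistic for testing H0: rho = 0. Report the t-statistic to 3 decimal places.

Numerator: nΣxy − (Σx)(Σy) = 6·969 − (29)(186) = 420
Denominator: √[(nΣx²−(Σx)²)(nΣy²−(Σy)²)]
  nΣx²−(Σx)² = 6·171 − 841 = 185;  nΣy²−(Σy)² = 6·6862 − 34596 = 6576
  √(185·6576) = √1216560 = 1102.9778
r = 420 / 1102.9778 = 0.3808
t = r·√(n−2)/√(1−r²) = 0.3808·√4 / √(1−0.145009) = 0.761600 / 0.924657 = 0.824

0.824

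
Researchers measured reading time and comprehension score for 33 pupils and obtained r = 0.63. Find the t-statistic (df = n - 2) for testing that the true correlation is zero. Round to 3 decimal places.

t = r·√(n−2) / √(1−r²) with r = 0.63, n = 33
  = 0.63·√31 / √(1 − 0.3969)
  = 0.63·5.567764 / 0.776595
  = 3.507691 / 0.776595 = 4.517

4.517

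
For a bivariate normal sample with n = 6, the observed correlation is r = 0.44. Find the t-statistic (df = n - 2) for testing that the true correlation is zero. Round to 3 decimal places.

1 − r² = 1 − 0.1936 = 0.8064;  √(1−r²) = 0.897998
√(n−2) = √4 = 2.000000
t = r·√(n−2)/√(1−r²) = 0.44 · 2.000000 / 0.897998 = 0.980

0.980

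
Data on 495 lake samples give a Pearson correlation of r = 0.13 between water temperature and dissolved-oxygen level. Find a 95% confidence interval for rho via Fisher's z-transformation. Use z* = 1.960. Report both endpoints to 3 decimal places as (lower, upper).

Fisher z: z_r = atanh(r) = ½·ln((1+0.13)/(1−0.13)) = 0.130740
SE(z) = 1/√(n−3) = 1/√492 = 0.045083
95% ⇒ z* = 1.960; margin = 1.960·0.045083 = 0.088363
CI on z-scale: (0.042377, 0.219103)
Back-transform: tanh(0.042377) = 0.042352, tanh(0.219103) = 0.215663

(0.042, 0.216)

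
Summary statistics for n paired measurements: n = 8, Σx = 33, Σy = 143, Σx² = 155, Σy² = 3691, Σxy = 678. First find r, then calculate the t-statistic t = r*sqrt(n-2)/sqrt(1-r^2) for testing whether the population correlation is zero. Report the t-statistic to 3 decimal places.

Numerator: nΣxy − (Σx)(Σy) = 8·678 − (33)(143) = 705
Denominator: √[(nΣx²−(Σx)²)(nΣy²−(Σy)²)]
  nΣx²−(Σx)² = 8·155 − 1089 = 151;  nΣy²−(Σy)² = 8·3691 − 20449 = 9079
  √(151·9079) = √1370929 = 1170.8668
r = 705 / 1170.8668 = 0.6021
t = r·√(n−2)/√(1−r²) = 0.6021·√6 / √(1−0.362524) = 1.474838 / 0.798421 = 1.847

1.847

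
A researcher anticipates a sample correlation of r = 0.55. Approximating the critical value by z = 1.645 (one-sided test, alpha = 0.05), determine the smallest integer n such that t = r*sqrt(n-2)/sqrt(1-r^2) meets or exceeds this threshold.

r√(n−2)/√(1−r²) ≥ 1.645  ⇔  n−2 ≥ (1.645)²·(1−r²)/r²
(1−r²)/r² = (1−0.3025)/0.3025 = 2.3058
n ≥ 2 + 2.706025·2.3058 = 2 + 6.2396 = 8.2396
⌈8.2396⌉ = 9

9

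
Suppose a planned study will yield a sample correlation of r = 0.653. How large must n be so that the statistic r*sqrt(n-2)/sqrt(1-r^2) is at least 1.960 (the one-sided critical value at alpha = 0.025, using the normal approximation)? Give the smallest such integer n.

8

Need r·√(n−2)/√(1−r²) ≥ 1.960
√(n−2) ≥ 1.960·√(1−0.426409) / 0.653 = 1.960·0.757358 / 0.653 = 2.2732
n−2 ≥ 5.1674  ⇒  n ≥ 7.1674
Smallest integer n = 8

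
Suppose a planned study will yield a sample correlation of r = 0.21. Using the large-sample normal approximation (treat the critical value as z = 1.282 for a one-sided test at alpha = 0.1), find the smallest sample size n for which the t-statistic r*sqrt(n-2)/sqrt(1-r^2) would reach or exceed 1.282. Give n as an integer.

r√(n−2)/√(1−r²) ≥ 1.282  ⇔  n−2 ≥ (1.282)²·(1−r²)/r²
(1−r²)/r² = (1−0.0441)/0.0441 = 21.6757
n ≥ 2 + 1.643524·21.6757 = 2 + 35.6245 = 37.6245
⌈37.6245⌉ = 38

38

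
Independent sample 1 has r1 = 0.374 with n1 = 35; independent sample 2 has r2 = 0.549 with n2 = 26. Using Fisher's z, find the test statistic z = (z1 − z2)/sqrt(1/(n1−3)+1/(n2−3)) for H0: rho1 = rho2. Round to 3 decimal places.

z1 = atanh(0.374) = 0.393066,  z2 = atanh(0.549) = 0.616949
SE = √(1/(n1−3) + 1/(n2−3)) = √(1/32 + 1/23) = √(0.0312500 + 0.0434783) = √0.0747283 = 0.273365
z = (z1 − z2)/SE = (0.393066 − 0.616949) / 0.273365 = -0.223883 / 0.273365 = -0.819

-0.819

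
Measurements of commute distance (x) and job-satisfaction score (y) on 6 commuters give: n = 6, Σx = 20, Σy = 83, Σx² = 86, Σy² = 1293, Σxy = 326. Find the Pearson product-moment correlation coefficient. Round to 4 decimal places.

0.9323

S_xy = nΣxy − ΣxΣy = 6·326 − 20·83 = 1956 − 1660 = 296
S_xx = nΣx² − (Σx)² = 6·86 − 20² = 516 − 400 = 116
S_yy = nΣy² − (Σy)² = 6·1293 − 83² = 7758 − 6889 = 869
r = S_xy / √(S_xx·S_yy) = 296 / √(116·869) = 296 / √100804 = 296 / 317.4965 = 0.9323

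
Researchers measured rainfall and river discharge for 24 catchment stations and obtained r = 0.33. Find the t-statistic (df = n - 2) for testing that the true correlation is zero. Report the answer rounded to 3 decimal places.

t = r·√(n−2) / √(1−r²) with r = 0.33, n = 24
  = 0.33·√22 / √(1 − 0.1089)
  = 0.33·4.690416 / 0.943981
  = 1.547837 / 0.943981 = 1.640

1.640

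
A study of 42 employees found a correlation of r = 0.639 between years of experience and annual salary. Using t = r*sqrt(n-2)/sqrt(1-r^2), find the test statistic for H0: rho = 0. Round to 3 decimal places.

5.254

t = r·√(n−2) / √(1−r²) with r = 0.639, n = 42
  = 0.639·√40 / √(1 − 0.408321)
  = 0.639·6.324555 / 0.769207
  = 4.041391 / 0.769207 = 5.254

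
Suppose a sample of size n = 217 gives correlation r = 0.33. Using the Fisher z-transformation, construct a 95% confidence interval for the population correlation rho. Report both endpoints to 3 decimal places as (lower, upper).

z_r = atanh(0.33) = 0.342828;  SE = 1/√(n−3) = 1/√214 = 0.068359
z-limits: 0.342828 ± 1.960·0.068359 = 0.342828 ± 0.133984 = [0.208844, 0.476812]
ρ-limits: (tanh 0.208844, tanh 0.476812) = (0.206, 0.444)

(0.206, 0.444)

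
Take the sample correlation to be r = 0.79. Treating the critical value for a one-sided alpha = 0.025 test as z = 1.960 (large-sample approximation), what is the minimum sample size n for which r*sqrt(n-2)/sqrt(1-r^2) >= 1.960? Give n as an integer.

5

Need r·√(n−2)/√(1−r²) ≥ 1.960
√(n−2) ≥ 1.960·√(1−0.6241) / 0.79 = 1.960·0.613107 / 0.79 = 1.5211
n−2 ≥ 2.3137  ⇒  n ≥ 4.3137
Smallest integer n = 5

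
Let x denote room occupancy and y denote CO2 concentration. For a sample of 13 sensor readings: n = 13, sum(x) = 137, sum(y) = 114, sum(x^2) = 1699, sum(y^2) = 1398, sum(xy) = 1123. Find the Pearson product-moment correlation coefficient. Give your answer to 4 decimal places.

S_xy = nΣxy − ΣxΣy = 13·1123 − 137·114 = 14599 − 15618 = -1019
S_xx = nΣx² − (Σx)² = 13·1699 − 137² = 22087 − 18769 = 3318
S_yy = nΣy² − (Σy)² = 13·1398 − 114² = 18174 − 12996 = 5178
r = S_xy / √(S_xx·S_yy) = -1019 / √(3318·5178) = -1019 / √17180604 = -1019 / 4144.9492 = -0.2458

-0.2458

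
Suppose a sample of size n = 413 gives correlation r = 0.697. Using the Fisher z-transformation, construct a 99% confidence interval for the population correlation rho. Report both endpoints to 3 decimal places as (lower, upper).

(0.626, 0.757)

z_r = atanh(0.697) = 0.861442;  SE = 1/√(n−3) = 1/√410 = 0.049386
z-limits: 0.861442 ± 2.576·0.049386 = 0.861442 ± 0.127218 = [0.734224, 0.988660]
ρ-limits: (tanh 0.734224, tanh 0.988660) = (0.626, 0.757)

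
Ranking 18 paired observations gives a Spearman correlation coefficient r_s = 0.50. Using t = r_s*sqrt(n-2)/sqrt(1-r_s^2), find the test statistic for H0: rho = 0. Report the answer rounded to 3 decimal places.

1 − r_s² = 1 − 0.2500 = 0.7500;  √(1−r_s²) = 0.866025
√(n−2) = √16 = 4.000000
t = r_s·√(n−2)/√(1−r_s²) = 0.50 · 4.000000 / 0.866025 = 2.309

2.309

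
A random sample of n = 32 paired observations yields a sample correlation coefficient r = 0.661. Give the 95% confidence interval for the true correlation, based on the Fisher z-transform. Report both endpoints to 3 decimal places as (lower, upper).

(0.406, 0.821)

Fisher z: z_r = atanh(r) = ½·ln((1+0.661)/(1−0.661)) = 0.794588
SE(z) = 1/√(n−3) = 1/√29 = 0.185695
95% ⇒ z* = 1.960; margin = 1.960·0.185695 = 0.363962
CI on z-scale: (0.430626, 1.158550)
Back-transform: tanh(0.430626) = 0.405844, tanh(1.158550) = 0.820567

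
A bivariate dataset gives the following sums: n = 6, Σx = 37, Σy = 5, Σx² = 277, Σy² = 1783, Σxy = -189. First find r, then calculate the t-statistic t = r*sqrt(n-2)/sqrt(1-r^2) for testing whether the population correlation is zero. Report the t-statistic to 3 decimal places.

-2.240

S_xy = nΣxy − ΣxΣy = 6·(-189) − 37·5 = -1134 − 185 = -1319
S_xx = nΣx² − (Σx)² = 6·277 − 37² = 1662 − 1369 = 293
S_yy = nΣy² − (Σy)² = 6·1783 − 5² = 10698 − 25 = 10673
r = S_xy / √(S_xx·S_yy) = -1319 / √(293·10673) = -1319 / √3127189 = -1319 / 1768.3860 = -0.7459
t = r·√(n−2)/√(1−r²) = -0.7459·√4 / √(1−0.556367) = -1.491800 / 0.666058 = -2.240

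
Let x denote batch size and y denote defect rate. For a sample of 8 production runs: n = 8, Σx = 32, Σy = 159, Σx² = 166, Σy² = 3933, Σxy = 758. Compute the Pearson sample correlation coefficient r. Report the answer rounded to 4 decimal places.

S_xy = nΣxy − ΣxΣy = 8·758 − 32·159 = 6064 − 5088 = 976
S_xx = nΣx² − (Σx)² = 8·166 − 32² = 1328 − 1024 = 304
S_yy = nΣy² − (Σy)² = 8·3933 − 159² = 31464 − 25281 = 6183
r = S_xy / √(S_xx·S_yy) = 976 / √(304·6183) = 976 / √1879632 = 976 / 1370.9967 = 0.7119

0.7119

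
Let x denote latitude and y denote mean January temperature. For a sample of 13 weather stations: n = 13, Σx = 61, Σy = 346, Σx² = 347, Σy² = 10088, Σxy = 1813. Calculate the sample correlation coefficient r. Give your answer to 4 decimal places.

S_xy = nΣxy − ΣxΣy = 13·1813 − 61·346 = 23569 − 21106 = 2463
S_xx = nΣx² − (Σx)² = 13·347 − 61² = 4511 − 3721 = 790
S_yy = nΣy² − (Σy)² = 13·10088 − 346² = 131144 − 119716 = 11428
r = S_xy / √(S_xx·S_yy) = 2463 / √(790·11428) = 2463 / √9028120 = 2463 / 3004.6830 = 0.8197

0.8197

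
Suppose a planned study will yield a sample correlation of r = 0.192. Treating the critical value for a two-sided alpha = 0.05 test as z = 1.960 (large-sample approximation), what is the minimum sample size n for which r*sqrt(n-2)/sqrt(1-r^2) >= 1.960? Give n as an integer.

Need r·√(n−2)/√(1−r²) ≥ 1.960
√(n−2) ≥ 1.960·√(1−0.036864) / 0.192 = 1.960·0.981395 / 0.192 = 10.0184
n−2 ≥ 100.3683  ⇒  n ≥ 102.3683
Smallest integer n = 103

103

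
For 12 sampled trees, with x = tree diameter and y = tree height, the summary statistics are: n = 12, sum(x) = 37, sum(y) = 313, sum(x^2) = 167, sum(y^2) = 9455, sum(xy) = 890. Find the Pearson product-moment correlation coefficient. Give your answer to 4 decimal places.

Numerator: nΣxy − (Σx)(Σy) = 12·890 − (37)(313) = -901
Denominator: √[(nΣx²−(Σx)²)(nΣy²−(Σy)²)]
  nΣx²−(Σx)² = 12·167 − 1369 = 635;  nΣy²−(Σy)² = 12·9455 − 97969 = 15491
  √(635·15491) = √9836785 = 3136.3649
r = -901 / 3136.3649 = -0.2873

-0.2873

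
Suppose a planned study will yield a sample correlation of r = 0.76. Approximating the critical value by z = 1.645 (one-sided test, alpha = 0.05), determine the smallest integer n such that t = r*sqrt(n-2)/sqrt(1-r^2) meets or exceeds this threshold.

r√(n−2)/√(1−r²) ≥ 1.645  ⇔  n−2 ≥ (1.645)²·(1−r²)/r²
(1−r²)/r² = (1−0.5776)/0.5776 = 0.7313
n ≥ 2 + 2.706025·0.7313 = 2 + 1.9789 = 3.9789
⌈3.9789⌉ = 4

4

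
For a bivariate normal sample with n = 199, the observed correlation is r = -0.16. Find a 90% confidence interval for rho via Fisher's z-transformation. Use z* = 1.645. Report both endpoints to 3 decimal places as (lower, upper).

z_r = atanh(-0.16) = -0.161387;  SE = 1/√(n−3) = 1/√196 = 0.071429
z-limits: -0.161387 ± 1.645·0.071429 = -0.161387 ± 0.117501 = [-0.278888, -0.043886]
ρ-limits: (tanh -0.278888, tanh -0.043886) = (-0.272, -0.044)

(-0.272, -0.044)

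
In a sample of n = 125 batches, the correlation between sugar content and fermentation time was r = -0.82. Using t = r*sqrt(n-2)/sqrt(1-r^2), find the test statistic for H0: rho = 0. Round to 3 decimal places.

-15.889

t = r·√(n−2) / √(1−r²) with r = -0.82, n = 125
  = -0.82·√123 / √(1 − 0.6724)
  = -0.82·11.090537 / 0.572364
  = -9.094240 / 0.572364 = -15.889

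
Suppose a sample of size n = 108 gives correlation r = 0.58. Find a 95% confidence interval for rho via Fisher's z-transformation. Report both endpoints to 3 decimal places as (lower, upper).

(0.439, 0.693)

z_r = atanh(0.58) = 0.662463;  SE = 1/√(n−3) = 1/√105 = 0.097590
z-limits: 0.662463 ± 1.960·0.097590 = 0.662463 ± 0.191276 = [0.471187, 0.853739]
ρ-limits: (tanh 0.471187, tanh 0.853739) = (0.439, 0.693)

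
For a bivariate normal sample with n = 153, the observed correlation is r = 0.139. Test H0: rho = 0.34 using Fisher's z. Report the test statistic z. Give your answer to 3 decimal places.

z_r = atanh(0.139) = 0.139906,  z_0 = atanh(0.34) = 0.354093
SE = 1/√(n−3) = 1/√150 = 0.081650
z = (z_r − z_0)/SE = (0.139906 − 0.354093) / 0.081650 = -0.214187 / 0.081650 = -2.623

-2.623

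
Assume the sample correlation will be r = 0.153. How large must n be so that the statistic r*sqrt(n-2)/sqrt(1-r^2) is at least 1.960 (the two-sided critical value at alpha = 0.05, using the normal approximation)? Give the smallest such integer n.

163

Need r·√(n−2)/√(1−r²) ≥ 1.960
√(n−2) ≥ 1.960·√(1−0.023409) / 0.153 = 1.960·0.988226 / 0.153 = 12.6596
n−2 ≥ 160.2655  ⇒  n ≥ 162.2655
Smallest integer n = 163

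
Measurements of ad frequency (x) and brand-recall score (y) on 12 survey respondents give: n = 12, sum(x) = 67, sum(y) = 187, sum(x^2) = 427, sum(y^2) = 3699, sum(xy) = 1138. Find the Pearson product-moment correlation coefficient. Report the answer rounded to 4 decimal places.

0.4608

Numerator: nΣxy − (Σx)(Σy) = 12·1138 − (67)(187) = 1127
Denominator: √[(nΣx²−(Σx)²)(nΣy²−(Σy)²)]
  nΣx²−(Σx)² = 12·427 − 4489 = 635;  nΣy²−(Σy)² = 12·3699 − 34969 = 9419
  √(635·9419) = √5981065 = 2445.6216
r = 1127 / 2445.6216 = 0.4608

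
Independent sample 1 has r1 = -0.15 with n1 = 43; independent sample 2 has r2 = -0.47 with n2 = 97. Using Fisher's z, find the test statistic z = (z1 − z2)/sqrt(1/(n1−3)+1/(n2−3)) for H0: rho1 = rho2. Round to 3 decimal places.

1.901

Fisher z-transforms: z1 = atanh(-0.15) = -0.151140, z2 = atanh(-0.47) = -0.510070; difference d = 0.358930
Var(d) = 1/40 + 1/94 = 0.0250000 + 0.0106383 = 0.0356383
z = d/√Var(d) = 0.358930 / √0.0356383 = 0.358930 / 0.188781 = 1.901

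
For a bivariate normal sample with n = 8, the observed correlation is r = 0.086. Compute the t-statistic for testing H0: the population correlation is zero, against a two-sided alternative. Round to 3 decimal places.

1 − r² = 1 − 0.007396 = 0.992604;  √(1−r²) = 0.996295
√(n−2) = √6 = 2.449490
t = r·√(n−2)/√(1−r²) = 0.086 · 2.449490 / 0.996295 = 0.211

0.211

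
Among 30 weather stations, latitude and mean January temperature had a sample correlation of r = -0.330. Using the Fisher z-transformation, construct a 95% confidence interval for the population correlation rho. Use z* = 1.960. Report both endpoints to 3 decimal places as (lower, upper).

(-0.617, 0.034)

Fisher z: z_r = atanh(r) = ½·ln((1+(-0.330))/(1−(-0.330))) = -0.342828
SE(z) = 1/√(n−3) = 1/√27 = 0.192450
95% ⇒ z* = 1.960; margin = 1.960·0.192450 = 0.377202
CI on z-scale: (-0.720030, 0.034374)
Back-transform: tanh(-0.720030) = -0.616928, tanh(0.034374) = 0.034360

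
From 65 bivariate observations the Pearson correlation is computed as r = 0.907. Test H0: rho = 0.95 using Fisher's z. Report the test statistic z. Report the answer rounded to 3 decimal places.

-2.531

z_r = atanh(0.907) = 1.510344,  z_0 = atanh(0.95) = 1.831781
SE = 1/√(n−3) = 1/√62 = 0.127000
z = (z_r − z_0)/SE = (1.510344 − 1.831781) / 0.127000 = -0.321437 / 0.127000 = -2.531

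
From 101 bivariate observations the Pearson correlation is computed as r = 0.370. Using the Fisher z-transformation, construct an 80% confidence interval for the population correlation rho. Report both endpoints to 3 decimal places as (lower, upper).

(0.253, 0.476)

z_r = atanh(0.370) = 0.388423;  SE = 1/√(n−3) = 1/√98 = 0.101015
z-limits: 0.388423 ± 1.282·0.101015 = 0.388423 ± 0.129501 = [0.258922, 0.517924]
ρ-limits: (tanh 0.258922, tanh 0.517924) = (0.253, 0.476)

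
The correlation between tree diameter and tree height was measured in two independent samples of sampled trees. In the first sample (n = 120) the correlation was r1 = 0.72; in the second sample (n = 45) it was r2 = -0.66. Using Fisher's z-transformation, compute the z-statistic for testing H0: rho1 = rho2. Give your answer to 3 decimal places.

9.453

Fisher z-transforms: z1 = atanh(0.72) = 0.907645, z2 = atanh(-0.66) = -0.792814; difference d = 1.700459
Var(d) = 1/117 + 1/42 = 0.0085470 + 0.0238095 = 0.0323565
z = d/√Var(d) = 1.700459 / √0.0323565 = 1.700459 / 0.179879 = 9.453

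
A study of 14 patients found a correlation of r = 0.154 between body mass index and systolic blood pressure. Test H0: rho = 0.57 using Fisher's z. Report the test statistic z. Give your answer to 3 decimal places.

-1.633

z_r = atanh(0.154) = 0.155235,  z_0 = atanh(0.57) = 0.647523
SE = 1/√(n−3) = 1/√11 = 0.301511
z = (z_r − z_0)/SE = (0.155235 − 0.647523) / 0.301511 = -0.492288 / 0.301511 = -1.633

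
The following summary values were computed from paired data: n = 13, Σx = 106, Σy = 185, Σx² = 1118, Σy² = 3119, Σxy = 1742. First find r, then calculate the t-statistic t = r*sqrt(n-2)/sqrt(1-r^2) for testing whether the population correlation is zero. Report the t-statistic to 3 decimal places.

S_xy = nΣxy − ΣxΣy = 13·1742 − 106·185 = 22646 − 19610 = 3036
S_xx = nΣx² − (Σx)² = 13·1118 − 106² = 14534 − 11236 = 3298
S_yy = nΣy² − (Σy)² = 13·3119 − 185² = 40547 − 34225 = 6322
r = S_xy / √(S_xx·S_yy) = 3036 / √(3298·6322) = 3036 / √20849956 = 3036 / 4566.1752 = 0.6649
t = r·√(n−2)/√(1−r²) = 0.6649·√11 / √(1−0.442092) = 2.205224 / 0.746932 = 2.952

2.952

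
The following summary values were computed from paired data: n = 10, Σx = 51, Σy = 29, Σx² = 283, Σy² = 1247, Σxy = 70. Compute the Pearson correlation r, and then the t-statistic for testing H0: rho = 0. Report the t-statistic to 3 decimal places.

Numerator: nΣxy − (Σx)(Σy) = 10·70 − (51)(29) = -779
Denominator: √[(nΣx²−(Σx)²)(nΣy²−(Σy)²)]
  nΣx²−(Σx)² = 10·283 − 2601 = 229;  nΣy²−(Σy)² = 10·1247 − 841 = 11629
  √(229·11629) = √2663041 = 1631.8827
r = -779 / 1631.8827 = -0.4774
t = r·√(n−2)/√(1−r²) = -0.4774·√8 / √(1−0.227911) = -1.350291 / 0.878686 = -1.537

-1.537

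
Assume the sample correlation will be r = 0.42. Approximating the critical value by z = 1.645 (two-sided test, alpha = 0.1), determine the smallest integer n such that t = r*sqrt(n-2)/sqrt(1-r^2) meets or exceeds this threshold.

15

r√(n−2)/√(1−r²) ≥ 1.645  ⇔  n−2 ≥ (1.645)²·(1−r²)/r²
(1−r²)/r² = (1−0.1764)/0.1764 = 4.6689
n ≥ 2 + 2.706025·4.6689 = 2 + 12.6342 = 14.6342
⌈14.6342⌉ = 15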